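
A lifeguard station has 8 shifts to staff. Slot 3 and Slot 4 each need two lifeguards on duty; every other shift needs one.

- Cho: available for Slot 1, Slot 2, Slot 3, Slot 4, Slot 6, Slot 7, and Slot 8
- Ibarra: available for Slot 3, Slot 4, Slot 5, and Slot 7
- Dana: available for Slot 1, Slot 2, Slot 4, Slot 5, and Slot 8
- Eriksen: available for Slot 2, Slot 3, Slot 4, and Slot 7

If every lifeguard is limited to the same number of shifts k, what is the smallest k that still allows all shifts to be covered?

3

With 4 lifeguards and 10 worker-slots to fill, someone must work at least ⌈10/4⌉ = 3 shifts, so k ≥ 3.
k = 3 works: Slot 1→Cho, Slot 2→Dana, Slot 3→Ibarra+Eriksen, Slot 4→Dana+Eriksen, Slot 5→Ibarra, Slot 6→Cho, Slot 7→Ibarra, Slot 8→Cho.
Loads: Cho 3, Ibarra 3, Dana 2, Eriksen 2 — all ≤ 3.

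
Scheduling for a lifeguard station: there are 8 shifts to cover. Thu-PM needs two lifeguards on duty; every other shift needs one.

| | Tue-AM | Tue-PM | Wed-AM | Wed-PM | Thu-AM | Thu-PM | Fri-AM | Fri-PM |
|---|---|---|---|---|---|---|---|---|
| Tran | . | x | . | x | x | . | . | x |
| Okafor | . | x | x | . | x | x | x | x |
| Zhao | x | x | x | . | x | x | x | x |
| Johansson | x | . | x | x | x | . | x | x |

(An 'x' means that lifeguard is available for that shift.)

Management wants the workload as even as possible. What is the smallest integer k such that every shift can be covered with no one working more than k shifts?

3

With 4 lifeguards and 9 worker-slots to fill, someone must work at least ⌈9/4⌉ = 3 shifts, so k ≥ 3.
k = 3 works: Tue-AM→Zhao, Tue-PM→Tran, Wed-AM→Okafor, Wed-PM→Tran, Thu-AM→Tran, Thu-PM→Okafor+Zhao, Fri-AM→Okafor, Fri-PM→Zhao.
Loads: Tran 3, Okafor 3, Zhao 3, Johansson 0 — all ≤ 3.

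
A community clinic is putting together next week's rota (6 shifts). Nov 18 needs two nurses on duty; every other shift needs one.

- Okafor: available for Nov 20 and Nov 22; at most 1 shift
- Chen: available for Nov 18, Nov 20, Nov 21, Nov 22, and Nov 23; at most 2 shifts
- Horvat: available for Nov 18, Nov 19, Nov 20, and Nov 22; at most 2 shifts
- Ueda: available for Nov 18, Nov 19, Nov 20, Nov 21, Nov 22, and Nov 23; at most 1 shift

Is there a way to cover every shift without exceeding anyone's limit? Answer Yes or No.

Total capacity is 1+2+2+1 = 6 but 7 worker-slots are needed — infeasible.

No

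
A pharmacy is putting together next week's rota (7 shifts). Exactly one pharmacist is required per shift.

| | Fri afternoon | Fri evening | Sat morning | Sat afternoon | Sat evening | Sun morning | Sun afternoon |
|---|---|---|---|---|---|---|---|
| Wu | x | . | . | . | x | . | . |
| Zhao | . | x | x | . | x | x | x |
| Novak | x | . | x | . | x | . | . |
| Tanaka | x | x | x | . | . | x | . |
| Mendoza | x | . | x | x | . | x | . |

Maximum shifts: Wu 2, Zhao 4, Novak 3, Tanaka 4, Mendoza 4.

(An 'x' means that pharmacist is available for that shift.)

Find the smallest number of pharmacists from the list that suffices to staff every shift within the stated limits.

7 slots to fill and no one can take more than 4, so at least ⌈7/4⌉ = 2 pharmacists are needed.
Zhao and Mendoza alone can cover everything: Fri afternoon→Mendoza, Fri evening→Zhao, Sat morning→Zhao, Sat afternoon→Mendoza, Sat evening→Zhao, Sun morning→Mendoza, Sun afternoon→Zhao.

2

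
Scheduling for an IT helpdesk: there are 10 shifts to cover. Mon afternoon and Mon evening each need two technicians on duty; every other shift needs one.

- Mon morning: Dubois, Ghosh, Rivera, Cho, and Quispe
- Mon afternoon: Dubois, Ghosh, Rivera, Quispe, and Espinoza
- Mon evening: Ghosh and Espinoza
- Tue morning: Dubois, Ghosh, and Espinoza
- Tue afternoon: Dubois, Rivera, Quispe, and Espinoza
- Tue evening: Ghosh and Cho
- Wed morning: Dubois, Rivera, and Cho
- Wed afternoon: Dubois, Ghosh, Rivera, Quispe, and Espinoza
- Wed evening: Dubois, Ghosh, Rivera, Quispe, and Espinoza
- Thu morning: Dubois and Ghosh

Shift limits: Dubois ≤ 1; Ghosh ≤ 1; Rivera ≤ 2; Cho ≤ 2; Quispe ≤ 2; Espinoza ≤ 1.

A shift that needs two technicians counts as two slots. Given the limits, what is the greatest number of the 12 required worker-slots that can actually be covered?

Total capacity across all technicians is 1+1+2+2+2+1 = 9, and 12 slots are needed, so at most 9 can be filled.
An assignment achieving 9: Mon morning→Cho, Mon afternoon→Quispe, Mon evening→Ghosh+Espinoza, Tue afternoon→Rivera, Tue evening→Cho, Wed morning→Rivera, Wed afternoon→Quispe, Thu morning→Dubois.
Loads: Dubois 1/1, Ghosh 1/1, Rivera 2/2, Cho 2/2, Quispe 2/2, Espinoza 1/1.

9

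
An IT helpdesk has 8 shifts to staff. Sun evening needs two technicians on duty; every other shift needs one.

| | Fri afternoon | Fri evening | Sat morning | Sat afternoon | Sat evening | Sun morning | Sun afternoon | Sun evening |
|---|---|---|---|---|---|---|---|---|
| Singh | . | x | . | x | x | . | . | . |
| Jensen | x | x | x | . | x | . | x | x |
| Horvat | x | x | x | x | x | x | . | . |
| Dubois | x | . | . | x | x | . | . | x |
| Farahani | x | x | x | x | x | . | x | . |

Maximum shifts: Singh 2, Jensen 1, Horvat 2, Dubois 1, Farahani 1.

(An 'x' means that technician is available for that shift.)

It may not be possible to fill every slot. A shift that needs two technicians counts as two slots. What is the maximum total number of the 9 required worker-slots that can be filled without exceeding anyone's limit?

7

Total capacity across all technicians is 2+1+2+1+1 = 7, and 9 slots are needed, so at most 7 can be filled.
An assignment achieving 7: Fri afternoon→Farahani, Fri evening→Singh, Sat morning→Horvat, Sat afternoon→Singh, Sun morning→Horvat, Sun afternoon→Jensen, Sun evening→Dubois.
Loads: Singh 2/2, Jensen 1/1, Horvat 2/2, Dubois 1/1, Farahani 1/1.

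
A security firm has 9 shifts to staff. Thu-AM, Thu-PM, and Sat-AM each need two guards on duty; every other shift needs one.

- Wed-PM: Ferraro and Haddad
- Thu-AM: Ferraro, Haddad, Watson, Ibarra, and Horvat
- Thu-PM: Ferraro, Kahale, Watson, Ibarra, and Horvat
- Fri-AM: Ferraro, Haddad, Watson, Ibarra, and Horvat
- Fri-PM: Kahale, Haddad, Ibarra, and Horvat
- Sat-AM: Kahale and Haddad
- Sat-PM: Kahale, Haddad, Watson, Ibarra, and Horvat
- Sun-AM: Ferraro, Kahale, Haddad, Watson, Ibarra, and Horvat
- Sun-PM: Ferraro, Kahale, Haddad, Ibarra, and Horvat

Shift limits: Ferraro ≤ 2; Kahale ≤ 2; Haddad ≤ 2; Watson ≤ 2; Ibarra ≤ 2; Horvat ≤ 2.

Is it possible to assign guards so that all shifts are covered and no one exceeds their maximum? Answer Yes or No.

Sat-AM can only be covered by Kahale and Haddad, so that assignment is forced.
One valid schedule: Wed-PM→Ferraro, Thu-AM→Watson+Horvat, Thu-PM→Ibarra+Horvat, Fri-AM→Ferraro, Fri-PM→Kahale, Sat-AM→Kahale+Haddad, Sat-PM→Haddad, Sun-AM→Watson, Sun-PM→Ibarra.
Loads: Ferraro 2/2, Kahale 2/2, Haddad 2/2, Watson 2/2, Ibarra 2/2, Horvat 2/2 — all within limits.

Yes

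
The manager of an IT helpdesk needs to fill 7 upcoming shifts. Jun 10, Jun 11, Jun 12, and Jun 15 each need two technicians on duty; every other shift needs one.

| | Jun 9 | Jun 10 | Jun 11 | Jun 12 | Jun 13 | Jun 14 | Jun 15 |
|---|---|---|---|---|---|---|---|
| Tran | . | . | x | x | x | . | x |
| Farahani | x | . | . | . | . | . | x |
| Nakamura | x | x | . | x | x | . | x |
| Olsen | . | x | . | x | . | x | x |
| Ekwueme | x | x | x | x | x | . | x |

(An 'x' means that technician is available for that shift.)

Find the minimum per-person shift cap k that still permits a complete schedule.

3

With 5 technicians and 11 worker-slots to fill, someone must work at least ⌈11/5⌉ = 3 shifts, so k ≥ 3.
k = 3 works: Jun 9→Farahani, Jun 10→Nakamura+Olsen, Jun 11→Tran+Ekwueme, Jun 12→Tran+Nakamura, Jun 13→Tran, Jun 14→Olsen, Jun 15→Farahani+Nakamura.
Loads: Tran 3, Farahani 2, Nakamura 3, Olsen 2, Ekwueme 1 — all ≤ 3.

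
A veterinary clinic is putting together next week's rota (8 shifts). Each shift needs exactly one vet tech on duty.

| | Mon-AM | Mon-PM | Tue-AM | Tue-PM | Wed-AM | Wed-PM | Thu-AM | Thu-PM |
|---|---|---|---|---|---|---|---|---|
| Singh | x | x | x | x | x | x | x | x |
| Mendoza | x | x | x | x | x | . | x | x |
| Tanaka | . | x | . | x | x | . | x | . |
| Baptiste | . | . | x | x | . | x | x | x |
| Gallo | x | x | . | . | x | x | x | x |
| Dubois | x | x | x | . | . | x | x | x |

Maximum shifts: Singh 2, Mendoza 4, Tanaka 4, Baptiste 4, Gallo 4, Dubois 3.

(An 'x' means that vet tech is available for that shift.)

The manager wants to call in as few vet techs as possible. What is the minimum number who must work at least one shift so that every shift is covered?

8 slots to fill and no one can take more than 4, so at least ⌈8/4⌉ = 2 vet techs are needed.
Mendoza and Baptiste alone can cover everything: Mon-AM→Mendoza, Mon-PM→Mendoza, Tue-AM→Mendoza, Tue-PM→Baptiste, Wed-AM→Mendoza, Wed-PM→Baptiste, Thu-AM→Baptiste, Thu-PM→Baptiste.

2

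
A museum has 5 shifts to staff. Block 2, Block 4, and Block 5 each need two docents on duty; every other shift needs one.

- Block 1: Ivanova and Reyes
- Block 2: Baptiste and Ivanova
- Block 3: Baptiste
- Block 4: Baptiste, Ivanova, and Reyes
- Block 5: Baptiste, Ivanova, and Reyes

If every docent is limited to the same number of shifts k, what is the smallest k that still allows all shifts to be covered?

With 3 docents and 8 worker-slots to fill, someone must work at least ⌈8/3⌉ = 3 shifts, so k ≥ 3.
k = 3 works: Block 1→Ivanova, Block 2→Baptiste+Ivanova, Block 3→Baptiste, Block 4→Baptiste+Reyes, Block 5→Ivanova+Reyes.
Loads: Baptiste 3, Ivanova 3, Reyes 2 — all ≤ 3.

3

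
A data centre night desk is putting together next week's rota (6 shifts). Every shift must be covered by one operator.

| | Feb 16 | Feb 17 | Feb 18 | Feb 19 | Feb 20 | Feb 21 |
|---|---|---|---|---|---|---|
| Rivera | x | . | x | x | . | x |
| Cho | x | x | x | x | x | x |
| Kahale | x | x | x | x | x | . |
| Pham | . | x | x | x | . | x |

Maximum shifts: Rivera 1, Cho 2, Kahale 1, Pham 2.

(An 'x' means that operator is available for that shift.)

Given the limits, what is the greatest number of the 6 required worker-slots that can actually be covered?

6

Total capacity across all operators is 1+2+1+2 = 6, and 6 slots are needed, so at most 6 can be filled.
An assignment achieving 6: Feb 16→Rivera, Feb 17→Cho, Feb 18→Kahale, Feb 19→Pham, Feb 20→Cho, Feb 21→Pham.
Loads: Rivera 1/1, Cho 2/2, Kahale 1/1, Pham 2/2.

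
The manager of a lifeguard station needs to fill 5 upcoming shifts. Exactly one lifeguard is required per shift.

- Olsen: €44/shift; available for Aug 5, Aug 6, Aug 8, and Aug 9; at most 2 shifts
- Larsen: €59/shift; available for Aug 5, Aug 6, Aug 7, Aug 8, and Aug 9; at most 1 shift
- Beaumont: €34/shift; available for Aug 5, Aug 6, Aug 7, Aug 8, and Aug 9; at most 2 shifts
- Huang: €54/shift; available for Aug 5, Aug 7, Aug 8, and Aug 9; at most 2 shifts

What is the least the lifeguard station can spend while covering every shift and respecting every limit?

Picking the cheapest available lifeguard for each shift independently would cost €170, but that ignores the shift limits.
An optimal schedule: Aug 5→Olsen, Aug 6→Beaumont, Aug 7→Beaumont, Aug 8→Olsen, Aug 9→Huang.
Total: 44 + 34 + 34 + 44 + 54 = €210.

€210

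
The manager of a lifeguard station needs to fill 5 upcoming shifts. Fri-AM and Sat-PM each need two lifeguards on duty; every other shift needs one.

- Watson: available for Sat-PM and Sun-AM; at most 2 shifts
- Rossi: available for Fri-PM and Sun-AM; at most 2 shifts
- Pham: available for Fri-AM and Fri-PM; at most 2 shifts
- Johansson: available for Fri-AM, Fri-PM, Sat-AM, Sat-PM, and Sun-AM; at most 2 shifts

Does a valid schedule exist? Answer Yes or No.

Total capacity is 8 and 7 slots are needed, so capacity alone doesn't rule it out.
Shifts {Fri-AM, Sat-AM, Sat-PM} need 5 worker-slots in total, but the lifeguards available for any of those shifts (Watson, Pham, and Johansson) can supply at most 4 among them. So no valid schedule exists.

No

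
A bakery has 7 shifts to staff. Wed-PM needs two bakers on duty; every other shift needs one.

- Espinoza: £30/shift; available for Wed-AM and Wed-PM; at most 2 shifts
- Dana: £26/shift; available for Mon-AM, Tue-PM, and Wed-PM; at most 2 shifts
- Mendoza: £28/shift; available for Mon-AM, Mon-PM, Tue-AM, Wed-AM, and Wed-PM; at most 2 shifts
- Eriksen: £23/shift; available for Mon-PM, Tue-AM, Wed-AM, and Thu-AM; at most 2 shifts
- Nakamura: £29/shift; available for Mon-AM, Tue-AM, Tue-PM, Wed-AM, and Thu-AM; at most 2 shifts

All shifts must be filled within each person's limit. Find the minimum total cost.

£212

Picking the cheapest available baker for each shift independently would cost £198, but that ignores the shift limits.
An optimal schedule: Mon-AM→Mendoza, Mon-PM→Eriksen, Tue-AM→Nakamura, Tue-PM→Dana, Wed-AM→Nakamura, Wed-PM→Dana+Mendoza, Thu-AM→Eriksen.
Total: 28 + 23 + 29 + 26 + 29 + 26 + 28 + 23 = £212.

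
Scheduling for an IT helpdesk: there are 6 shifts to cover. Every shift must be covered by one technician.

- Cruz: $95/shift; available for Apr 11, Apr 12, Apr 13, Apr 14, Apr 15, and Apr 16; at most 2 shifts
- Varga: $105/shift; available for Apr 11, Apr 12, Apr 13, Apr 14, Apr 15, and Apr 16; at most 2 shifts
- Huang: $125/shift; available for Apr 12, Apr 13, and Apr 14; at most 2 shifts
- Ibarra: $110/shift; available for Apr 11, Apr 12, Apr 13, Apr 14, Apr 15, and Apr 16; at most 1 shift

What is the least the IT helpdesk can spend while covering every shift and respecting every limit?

Picking the cheapest available technician for each shift independently would cost $570, but that ignores the shift limits.
An optimal schedule: Apr 11→Cruz, Apr 12→Varga, Apr 13→Ibarra, Apr 14→Huang, Apr 15→Cruz, Apr 16→Varga.
Total: 95 + 105 + 110 + 125 + 95 + 105 = $635.

$635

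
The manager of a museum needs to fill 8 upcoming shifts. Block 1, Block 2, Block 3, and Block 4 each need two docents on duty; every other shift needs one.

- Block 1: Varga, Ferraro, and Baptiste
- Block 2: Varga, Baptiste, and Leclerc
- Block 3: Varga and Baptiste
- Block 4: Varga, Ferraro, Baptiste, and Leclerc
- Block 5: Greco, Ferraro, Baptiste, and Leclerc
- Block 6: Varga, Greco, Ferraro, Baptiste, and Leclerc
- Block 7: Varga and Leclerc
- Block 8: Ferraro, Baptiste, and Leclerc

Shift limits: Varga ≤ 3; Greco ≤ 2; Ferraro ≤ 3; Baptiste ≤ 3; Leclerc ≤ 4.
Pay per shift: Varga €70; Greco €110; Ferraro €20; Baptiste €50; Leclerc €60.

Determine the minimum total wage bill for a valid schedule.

Block 3 can only be covered by Varga and Baptiste, so that assignment is forced.
Picking the cheapest available docent for each shift independently would cost €490, but that ignores the shift limits.
An optimal schedule: Block 1→Ferraro+Baptiste, Block 2→Baptiste+Leclerc, Block 3→Baptiste+Varga, Block 4→Leclerc+Varga, Block 5→Ferraro, Block 6→Leclerc, Block 7→Leclerc, Block 8→Ferraro.
Total: 20 + 50 + 50 + 60 + 50 + 70 + 60 + 70 + 20 + 60 + 60 + 20 = €590.

€590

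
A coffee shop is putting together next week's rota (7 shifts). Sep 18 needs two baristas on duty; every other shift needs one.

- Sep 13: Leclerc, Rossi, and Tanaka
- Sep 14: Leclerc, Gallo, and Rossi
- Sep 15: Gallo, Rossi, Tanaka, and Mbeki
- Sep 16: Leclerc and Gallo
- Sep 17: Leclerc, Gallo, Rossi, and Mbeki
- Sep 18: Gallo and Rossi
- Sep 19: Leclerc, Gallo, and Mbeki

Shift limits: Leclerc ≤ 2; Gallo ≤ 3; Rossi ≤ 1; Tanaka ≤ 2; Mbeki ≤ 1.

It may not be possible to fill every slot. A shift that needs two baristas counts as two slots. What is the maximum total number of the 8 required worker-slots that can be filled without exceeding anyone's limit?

Total capacity across all baristas is 2+3+1+2+1 = 9, and 8 slots are needed, so at most 8 can be filled.
An assignment achieving 8: Sep 13→Leclerc, Sep 14→Gallo, Sep 15→Tanaka, Sep 16→Leclerc, Sep 17→Mbeki, Sep 18→Gallo+Rossi, Sep 19→Gallo.
Loads: Leclerc 2/2, Gallo 3/3, Rossi 1/1, Tanaka 1/2, Mbeki 1/1.

8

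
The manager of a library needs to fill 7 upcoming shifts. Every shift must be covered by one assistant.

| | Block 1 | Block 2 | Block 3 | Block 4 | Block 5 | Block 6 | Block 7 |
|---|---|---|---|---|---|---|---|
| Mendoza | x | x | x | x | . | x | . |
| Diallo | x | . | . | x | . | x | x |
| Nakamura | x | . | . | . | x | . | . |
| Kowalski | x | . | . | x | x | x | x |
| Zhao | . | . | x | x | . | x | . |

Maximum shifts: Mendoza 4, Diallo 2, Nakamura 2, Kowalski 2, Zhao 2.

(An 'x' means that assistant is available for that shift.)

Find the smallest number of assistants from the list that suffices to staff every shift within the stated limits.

3

7 slots to fill and no one can take more than 4, so at least ⌈7/4⌉ = 2 assistants are needed.
Any 2 assistants together have capacity at most 4+2 = 6 < 7 slots, so 2 can never suffice.
Mendoza, Diallo, and Nakamura alone can cover everything: Block 1→Diallo, Block 2→Mendoza, Block 3→Mendoza, Block 4→Mendoza, Block 5→Nakamura, Block 6→Mendoza, Block 7→Diallo.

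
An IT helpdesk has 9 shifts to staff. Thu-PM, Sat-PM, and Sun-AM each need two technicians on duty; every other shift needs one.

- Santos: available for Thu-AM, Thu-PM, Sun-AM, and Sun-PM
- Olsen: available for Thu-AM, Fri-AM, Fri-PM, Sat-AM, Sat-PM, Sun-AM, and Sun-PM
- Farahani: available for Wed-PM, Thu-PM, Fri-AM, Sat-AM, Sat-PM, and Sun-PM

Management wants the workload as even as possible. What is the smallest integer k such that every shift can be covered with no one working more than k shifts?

4

With 3 technicians and 12 worker-slots to fill, someone must work at least ⌈12/3⌉ = 4 shifts, so k ≥ 4.
k = 4 works: Wed-PM→Farahani, Thu-AM→Santos, Thu-PM→Santos+Farahani, Fri-AM→Olsen, Fri-PM→Olsen, Sat-AM→Farahani, Sat-PM→Olsen+Farahani, Sun-AM→Santos+Olsen, Sun-PM→Santos.
Loads: Santos 4, Olsen 4, Farahani 4 — all ≤ 4.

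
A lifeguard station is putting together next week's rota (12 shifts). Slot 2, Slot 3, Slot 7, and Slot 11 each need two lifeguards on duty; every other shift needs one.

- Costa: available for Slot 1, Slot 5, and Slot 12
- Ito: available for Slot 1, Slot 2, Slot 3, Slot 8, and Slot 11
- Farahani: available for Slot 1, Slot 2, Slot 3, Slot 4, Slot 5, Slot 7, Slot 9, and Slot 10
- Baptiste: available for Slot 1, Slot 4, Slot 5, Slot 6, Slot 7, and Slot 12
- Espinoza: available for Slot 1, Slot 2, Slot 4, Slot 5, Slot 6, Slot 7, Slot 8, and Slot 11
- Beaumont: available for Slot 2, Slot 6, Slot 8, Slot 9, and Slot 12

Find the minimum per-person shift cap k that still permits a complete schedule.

3

With 6 lifeguards and 16 worker-slots to fill, someone must work at least ⌈16/6⌉ = 3 shifts, so k ≥ 3.
k = 3 works: Slot 1→Costa, Slot 2→Espinoza+Beaumont, Slot 3→Ito+Farahani, Slot 4→Baptiste, Slot 5→Costa, Slot 6→Baptiste, Slot 7→Baptiste+Espinoza, Slot 8→Ito, Slot 9→Farahani, Slot 10→Farahani, Slot 11→Ito+Espinoza, Slot 12→Costa.
Loads: Costa 3, Ito 3, Farahani 3, Baptiste 3, Espinoza 3, Beaumont 1 — all ≤ 3.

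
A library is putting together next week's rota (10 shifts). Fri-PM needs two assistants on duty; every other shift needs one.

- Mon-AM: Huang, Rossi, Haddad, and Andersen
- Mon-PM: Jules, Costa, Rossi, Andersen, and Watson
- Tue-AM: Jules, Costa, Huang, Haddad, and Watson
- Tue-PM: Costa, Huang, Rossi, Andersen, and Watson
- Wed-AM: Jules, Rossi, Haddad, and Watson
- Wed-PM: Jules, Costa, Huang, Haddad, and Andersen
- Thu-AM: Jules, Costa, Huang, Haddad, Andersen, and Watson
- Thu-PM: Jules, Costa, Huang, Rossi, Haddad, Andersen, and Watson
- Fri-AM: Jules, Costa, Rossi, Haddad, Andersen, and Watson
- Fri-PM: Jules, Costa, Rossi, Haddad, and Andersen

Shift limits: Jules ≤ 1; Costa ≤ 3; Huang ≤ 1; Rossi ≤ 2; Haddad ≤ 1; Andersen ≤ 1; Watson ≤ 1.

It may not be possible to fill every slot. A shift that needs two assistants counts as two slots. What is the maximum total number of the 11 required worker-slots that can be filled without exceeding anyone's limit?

10

Total capacity across all assistants is 1+3+1+2+1+1+1 = 10, and 11 slots are needed, so at most 10 can be filled.
An assignment achieving 10: Mon-AM→Huang, Mon-PM→Costa, Tue-AM→Costa, Tue-PM→Costa, Wed-AM→Jules, Wed-PM→Haddad, Thu-AM→Watson, Fri-AM→Rossi, Fri-PM→Rossi+Andersen.
Loads: Jules 1/1, Costa 3/3, Huang 1/1, Rossi 2/2, Haddad 1/1, Andersen 1/1, Watson 1/1.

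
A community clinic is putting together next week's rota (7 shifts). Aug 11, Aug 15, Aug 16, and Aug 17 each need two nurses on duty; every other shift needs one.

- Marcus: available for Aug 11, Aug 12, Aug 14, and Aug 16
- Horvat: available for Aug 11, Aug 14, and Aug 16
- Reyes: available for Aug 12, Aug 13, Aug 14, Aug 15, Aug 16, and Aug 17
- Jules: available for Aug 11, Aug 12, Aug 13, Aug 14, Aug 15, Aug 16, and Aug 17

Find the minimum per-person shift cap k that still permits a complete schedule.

With 4 nurses and 11 worker-slots to fill, someone must work at least ⌈11/4⌉ = 3 shifts, so k ≥ 3.
k = 3 works: Aug 11→Marcus+Horvat, Aug 12→Marcus, Aug 13→Reyes, Aug 14→Marcus, Aug 15→Reyes+Jules, Aug 16→Horvat+Jules, Aug 17→Reyes+Jules.
Loads: Marcus 3, Horvat 2, Reyes 3, Jules 3 — all ≤ 3.

3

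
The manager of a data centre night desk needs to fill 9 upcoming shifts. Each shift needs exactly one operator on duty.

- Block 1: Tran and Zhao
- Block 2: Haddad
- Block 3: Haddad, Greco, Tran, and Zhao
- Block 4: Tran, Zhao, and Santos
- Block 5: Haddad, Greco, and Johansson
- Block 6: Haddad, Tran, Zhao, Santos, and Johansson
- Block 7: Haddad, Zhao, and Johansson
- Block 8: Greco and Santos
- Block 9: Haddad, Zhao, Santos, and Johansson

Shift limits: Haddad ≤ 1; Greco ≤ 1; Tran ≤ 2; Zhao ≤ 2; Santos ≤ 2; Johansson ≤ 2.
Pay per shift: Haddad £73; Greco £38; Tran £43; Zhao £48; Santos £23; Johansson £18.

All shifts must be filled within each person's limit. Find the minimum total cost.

£327

Block 2 can only be covered by Haddad, so that assignment is forced.
Picking the cheapest available operator for each shift independently would cost £272, but that ignores the shift limits.
An optimal schedule: Block 1→Tran, Block 2→Haddad, Block 3→Greco, Block 4→Santos, Block 5→Johansson, Block 6→Tran, Block 7→Johansson, Block 8→Santos, Block 9→Zhao.
Total: 43 + 73 + 38 + 23 + 18 + 43 + 18 + 23 + 48 = £327.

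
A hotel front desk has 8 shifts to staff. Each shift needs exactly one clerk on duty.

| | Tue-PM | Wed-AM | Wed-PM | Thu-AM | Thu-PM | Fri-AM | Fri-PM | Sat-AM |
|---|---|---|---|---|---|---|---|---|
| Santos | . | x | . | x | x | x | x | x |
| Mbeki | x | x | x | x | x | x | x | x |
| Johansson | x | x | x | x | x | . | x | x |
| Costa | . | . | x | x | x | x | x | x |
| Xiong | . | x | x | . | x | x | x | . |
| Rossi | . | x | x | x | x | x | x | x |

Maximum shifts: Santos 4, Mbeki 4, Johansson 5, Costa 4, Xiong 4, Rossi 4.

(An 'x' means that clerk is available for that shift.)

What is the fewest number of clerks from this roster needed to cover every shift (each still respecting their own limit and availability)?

8 slots to fill and no one can take more than 5, so at least ⌈8/5⌉ = 2 clerks are needed.
Santos and Mbeki alone can cover everything: Tue-PM→Mbeki, Wed-AM→Santos, Wed-PM→Mbeki, Thu-AM→Santos, Thu-PM→Santos, Fri-AM→Santos, Fri-PM→Mbeki, Sat-AM→Mbeki.

2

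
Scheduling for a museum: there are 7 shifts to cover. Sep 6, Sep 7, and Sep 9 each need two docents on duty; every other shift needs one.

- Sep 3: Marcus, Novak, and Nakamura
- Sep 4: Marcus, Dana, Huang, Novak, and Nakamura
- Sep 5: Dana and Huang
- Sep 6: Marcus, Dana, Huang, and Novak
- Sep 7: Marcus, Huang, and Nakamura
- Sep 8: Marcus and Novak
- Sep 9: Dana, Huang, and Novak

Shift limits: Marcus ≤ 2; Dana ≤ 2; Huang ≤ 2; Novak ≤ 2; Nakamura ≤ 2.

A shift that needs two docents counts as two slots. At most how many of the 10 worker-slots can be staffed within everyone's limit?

10

Total capacity across all docents is 2+2+2+2+2 = 10, and 10 slots are needed, so at most 10 can be filled.
An assignment achieving 10: Sep 3→Marcus, Sep 4→Nakamura, Sep 5→Dana, Sep 6→Huang+Novak, Sep 7→Huang+Nakamura, Sep 8→Marcus, Sep 9→Dana+Novak.
Loads: Marcus 2/2, Dana 2/2, Huang 2/2, Novak 2/2, Nakamura 2/2.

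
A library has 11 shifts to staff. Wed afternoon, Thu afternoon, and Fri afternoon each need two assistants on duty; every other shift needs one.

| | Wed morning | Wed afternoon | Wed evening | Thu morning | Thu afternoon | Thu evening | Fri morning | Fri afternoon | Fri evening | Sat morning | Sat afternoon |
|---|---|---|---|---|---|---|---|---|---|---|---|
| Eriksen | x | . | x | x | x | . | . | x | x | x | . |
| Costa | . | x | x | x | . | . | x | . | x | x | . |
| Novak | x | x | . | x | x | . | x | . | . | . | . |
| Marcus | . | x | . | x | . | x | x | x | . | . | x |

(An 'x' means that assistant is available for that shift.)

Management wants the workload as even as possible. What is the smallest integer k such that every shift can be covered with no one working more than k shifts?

4

With 4 assistants and 14 worker-slots to fill, someone must work at least ⌈14/4⌉ = 4 shifts, so k ≥ 4.
k = 4 works: Wed morning→Eriksen, Wed afternoon→Costa+Novak, Wed evening→Eriksen, Thu morning→Novak, Thu afternoon→Eriksen+Novak, Thu evening→Marcus, Fri morning→Costa, Fri afternoon→Eriksen+Marcus, Fri evening→Costa, Sat morning→Costa, Sat afternoon→Marcus.
Loads: Eriksen 4, Costa 4, Novak 3, Marcus 3 — all ≤ 4.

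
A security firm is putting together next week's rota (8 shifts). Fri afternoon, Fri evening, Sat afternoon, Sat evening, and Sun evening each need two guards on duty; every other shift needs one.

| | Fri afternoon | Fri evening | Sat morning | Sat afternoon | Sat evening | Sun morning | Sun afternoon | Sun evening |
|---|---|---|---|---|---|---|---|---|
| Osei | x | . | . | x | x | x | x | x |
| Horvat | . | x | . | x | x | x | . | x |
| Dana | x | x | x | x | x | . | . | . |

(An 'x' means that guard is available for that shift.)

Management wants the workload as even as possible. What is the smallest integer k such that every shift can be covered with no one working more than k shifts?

5

With 3 guards and 13 worker-slots to fill, someone must work at least ⌈13/3⌉ = 5 shifts, so k ≥ 5.
k = 5 works: Fri afternoon→Osei+Dana, Fri evening→Horvat+Dana, Sat morning→Dana, Sat afternoon→Osei+Horvat, Sat evening→Horvat+Dana, Sun morning→Osei, Sun afternoon→Osei, Sun evening→Osei+Horvat.
Loads: Osei 5, Horvat 4, Dana 4 — all ≤ 5.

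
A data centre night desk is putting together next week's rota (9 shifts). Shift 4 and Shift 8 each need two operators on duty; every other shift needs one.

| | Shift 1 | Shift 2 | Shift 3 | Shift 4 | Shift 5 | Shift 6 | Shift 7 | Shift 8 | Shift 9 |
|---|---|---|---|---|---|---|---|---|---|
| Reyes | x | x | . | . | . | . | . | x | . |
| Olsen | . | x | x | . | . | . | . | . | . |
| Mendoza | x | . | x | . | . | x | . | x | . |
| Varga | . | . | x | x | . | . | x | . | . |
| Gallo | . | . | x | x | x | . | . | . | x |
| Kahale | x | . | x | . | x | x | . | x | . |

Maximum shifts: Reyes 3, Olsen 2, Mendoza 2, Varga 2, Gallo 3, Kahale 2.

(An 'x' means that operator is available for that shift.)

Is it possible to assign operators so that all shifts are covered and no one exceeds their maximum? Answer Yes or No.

Shift 4 can only be covered by Varga and Gallo, so that assignment is forced.
Shift 7 can only be covered by Varga, so that assignment is forced.
Shift 9 can only be covered by Gallo, so that assignment is forced.
One valid schedule: Shift 1→Reyes, Shift 2→Reyes, Shift 3→Olsen, Shift 4→Varga+Gallo, Shift 5→Gallo, Shift 6→Mendoza, Shift 7→Varga, Shift 8→Reyes+Mendoza, Shift 9→Gallo.
Loads: Reyes 3/3, Olsen 1/2, Mendoza 2/2, Varga 2/2, Gallo 3/3, Kahale 0/2 — all within limits.

Yes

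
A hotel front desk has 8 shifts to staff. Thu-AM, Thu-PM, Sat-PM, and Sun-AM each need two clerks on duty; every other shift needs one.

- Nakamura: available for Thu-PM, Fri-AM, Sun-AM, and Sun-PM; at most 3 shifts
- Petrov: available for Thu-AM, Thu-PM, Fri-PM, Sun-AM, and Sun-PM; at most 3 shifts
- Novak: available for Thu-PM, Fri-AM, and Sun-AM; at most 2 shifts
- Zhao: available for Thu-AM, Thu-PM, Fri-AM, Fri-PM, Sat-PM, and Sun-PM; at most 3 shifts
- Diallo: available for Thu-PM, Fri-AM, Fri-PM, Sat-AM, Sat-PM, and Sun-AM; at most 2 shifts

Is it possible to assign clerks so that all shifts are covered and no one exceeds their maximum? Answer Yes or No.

Yes

Thu-AM can only be covered by Petrov and Zhao, so that assignment is forced.
Sat-AM can only be covered by Diallo, so that assignment is forced.
Sat-PM can only be covered by Zhao and Diallo, so that assignment is forced.
One valid schedule: Thu-AM→Petrov+Zhao, Thu-PM→Novak+Zhao, Fri-AM→Nakamura, Fri-PM→Petrov, Sat-AM→Diallo, Sat-PM→Zhao+Diallo, Sun-AM→Nakamura+Petrov, Sun-PM→Nakamura.
Loads: Nakamura 3/3, Petrov 3/3, Novak 1/2, Zhao 3/3, Diallo 2/2 — all within limits.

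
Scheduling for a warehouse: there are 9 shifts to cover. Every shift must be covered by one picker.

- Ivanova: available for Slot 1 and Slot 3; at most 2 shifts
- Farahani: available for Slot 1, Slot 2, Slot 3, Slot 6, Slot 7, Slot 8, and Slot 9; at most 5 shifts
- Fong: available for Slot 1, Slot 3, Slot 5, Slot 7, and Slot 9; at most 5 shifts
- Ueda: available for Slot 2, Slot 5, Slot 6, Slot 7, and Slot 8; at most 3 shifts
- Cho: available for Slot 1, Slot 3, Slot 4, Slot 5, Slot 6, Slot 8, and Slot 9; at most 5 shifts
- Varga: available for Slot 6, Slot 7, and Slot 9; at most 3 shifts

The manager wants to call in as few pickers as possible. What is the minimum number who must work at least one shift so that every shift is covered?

2

9 slots to fill and no one can take more than 5, so at least ⌈9/5⌉ = 2 pickers are needed.
Farahani and Cho alone can cover everything: Slot 1→Farahani, Slot 2→Farahani, Slot 3→Farahani, Slot 4→Cho, Slot 5→Cho, Slot 6→Farahani, Slot 7→Farahani, Slot 8→Cho, Slot 9→Cho.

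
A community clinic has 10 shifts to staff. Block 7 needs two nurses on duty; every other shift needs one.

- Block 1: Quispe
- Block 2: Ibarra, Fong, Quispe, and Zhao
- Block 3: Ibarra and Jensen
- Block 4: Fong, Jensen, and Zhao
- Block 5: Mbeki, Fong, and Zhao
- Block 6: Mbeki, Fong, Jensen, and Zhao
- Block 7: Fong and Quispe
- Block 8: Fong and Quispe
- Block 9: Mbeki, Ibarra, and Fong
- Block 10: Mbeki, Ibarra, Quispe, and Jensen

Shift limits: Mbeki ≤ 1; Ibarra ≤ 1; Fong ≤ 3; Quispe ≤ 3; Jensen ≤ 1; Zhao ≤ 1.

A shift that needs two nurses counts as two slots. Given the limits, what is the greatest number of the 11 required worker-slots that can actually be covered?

10

Total capacity across all nurses is 1+1+3+3+1+1 = 10, and 11 slots are needed, so at most 10 can be filled.
An assignment achieving 10: Block 1→Quispe, Block 2→Quispe, Block 3→Ibarra, Block 4→Fong, Block 5→Mbeki, Block 6→Zhao, Block 7→Fong+Quispe, Block 8→Fong, Block 10→Jensen.
Loads: Mbeki 1/1, Ibarra 1/1, Fong 3/3, Quispe 3/3, Jensen 1/1, Zhao 1/1.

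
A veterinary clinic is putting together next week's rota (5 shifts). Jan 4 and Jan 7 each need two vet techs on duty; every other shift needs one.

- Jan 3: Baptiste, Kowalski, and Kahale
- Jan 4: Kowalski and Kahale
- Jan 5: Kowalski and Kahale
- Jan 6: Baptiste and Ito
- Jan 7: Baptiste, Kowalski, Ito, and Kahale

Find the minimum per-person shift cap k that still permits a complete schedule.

With 4 vet techs and 7 worker-slots to fill, someone must work at least ⌈7/4⌉ = 2 shifts, so k ≥ 2.
k = 2 works: Jan 3→Baptiste, Jan 4→Kowalski+Kahale, Jan 5→Kowalski, Jan 6→Baptiste, Jan 7→Ito+Kahale.
Loads: Baptiste 2, Kowalski 2, Ito 1, Kahale 2 — all ≤ 2.

2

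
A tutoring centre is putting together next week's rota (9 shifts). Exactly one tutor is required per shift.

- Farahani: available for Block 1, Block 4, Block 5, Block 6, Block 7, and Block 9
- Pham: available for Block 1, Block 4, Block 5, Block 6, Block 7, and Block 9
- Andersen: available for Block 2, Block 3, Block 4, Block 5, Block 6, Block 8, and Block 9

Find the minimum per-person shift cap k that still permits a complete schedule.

With 3 tutors and 9 worker-slots to fill, someone must work at least ⌈9/3⌉ = 3 shifts, so k ≥ 3.
k = 3 works: Block 1→Farahani, Block 2→Andersen, Block 3→Andersen, Block 4→Farahani, Block 5→Pham, Block 6→Pham, Block 7→Farahani, Block 8→Andersen, Block 9→Pham.
Loads: Farahani 3, Pham 3, Andersen 3 — all ≤ 3.

3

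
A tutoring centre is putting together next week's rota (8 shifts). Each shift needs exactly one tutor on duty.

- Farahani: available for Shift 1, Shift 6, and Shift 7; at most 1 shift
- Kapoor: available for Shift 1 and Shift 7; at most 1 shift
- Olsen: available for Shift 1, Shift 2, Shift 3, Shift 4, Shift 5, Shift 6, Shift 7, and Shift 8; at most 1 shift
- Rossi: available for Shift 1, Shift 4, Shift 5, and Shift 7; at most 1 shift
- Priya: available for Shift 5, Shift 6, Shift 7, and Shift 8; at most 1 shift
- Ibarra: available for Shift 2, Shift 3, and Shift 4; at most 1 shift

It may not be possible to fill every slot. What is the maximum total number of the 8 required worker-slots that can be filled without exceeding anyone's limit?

Total capacity across all tutors is 1+1+1+1+1+1 = 6, and 8 slots are needed, so at most 6 can be filled.
An assignment achieving 6: Shift 1→Kapoor, Shift 2→Olsen, Shift 3→Ibarra, Shift 4→Rossi, Shift 6→Farahani, Shift 8→Priya.
Loads: Farahani 1/1, Kapoor 1/1, Olsen 1/1, Rossi 1/1, Priya 1/1, Ibarra 1/1.

6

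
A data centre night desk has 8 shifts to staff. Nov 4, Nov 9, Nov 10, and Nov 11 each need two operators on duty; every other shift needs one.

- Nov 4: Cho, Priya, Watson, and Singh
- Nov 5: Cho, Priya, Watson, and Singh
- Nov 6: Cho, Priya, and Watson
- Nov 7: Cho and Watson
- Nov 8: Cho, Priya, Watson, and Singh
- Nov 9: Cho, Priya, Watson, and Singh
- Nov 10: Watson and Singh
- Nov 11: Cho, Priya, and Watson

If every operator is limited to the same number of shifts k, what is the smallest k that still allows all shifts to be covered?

With 4 operators and 12 worker-slots to fill, someone must work at least ⌈12/4⌉ = 3 shifts, so k ≥ 3.
k = 3 works: Nov 4→Watson+Singh, Nov 5→Priya, Nov 6→Cho, Nov 7→Cho, Nov 8→Priya, Nov 9→Watson+Singh, Nov 10→Watson+Singh, Nov 11→Cho+Priya.
Loads: Cho 3, Priya 3, Watson 3, Singh 3 — all ≤ 3.

3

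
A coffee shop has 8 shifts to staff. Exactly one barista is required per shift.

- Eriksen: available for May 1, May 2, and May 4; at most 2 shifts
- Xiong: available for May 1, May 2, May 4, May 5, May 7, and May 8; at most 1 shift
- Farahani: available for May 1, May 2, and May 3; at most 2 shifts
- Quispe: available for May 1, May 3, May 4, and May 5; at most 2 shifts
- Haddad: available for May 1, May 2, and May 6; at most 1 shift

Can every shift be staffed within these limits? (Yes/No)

Total capacity is 8 and 8 slots are needed, so capacity alone doesn't rule it out.
Shifts {May 7, May 8} need 2 worker-slots in total, but the baristas available for any of those shifts (Xiong) can supply at most 1 among them. So no valid schedule exists.

No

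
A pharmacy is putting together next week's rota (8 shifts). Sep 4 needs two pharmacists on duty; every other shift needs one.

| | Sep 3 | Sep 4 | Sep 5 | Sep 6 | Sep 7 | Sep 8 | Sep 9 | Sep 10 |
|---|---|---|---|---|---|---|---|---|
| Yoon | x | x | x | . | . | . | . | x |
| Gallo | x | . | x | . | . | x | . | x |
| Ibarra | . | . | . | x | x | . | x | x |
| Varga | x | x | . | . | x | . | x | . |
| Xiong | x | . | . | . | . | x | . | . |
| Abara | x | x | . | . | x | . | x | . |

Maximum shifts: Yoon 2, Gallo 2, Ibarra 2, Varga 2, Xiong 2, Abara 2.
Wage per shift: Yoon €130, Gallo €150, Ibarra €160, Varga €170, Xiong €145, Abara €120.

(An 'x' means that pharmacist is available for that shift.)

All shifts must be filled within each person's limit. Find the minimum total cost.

€1260

Sep 6 can only be covered by Ibarra, so that assignment is forced.
Picking the cheapest available pharmacist for each shift independently would cost €1175, but that ignores the shift limits.
An optimal schedule: Sep 3→Xiong, Sep 4→Abara+Yoon, Sep 5→Yoon, Sep 6→Ibarra, Sep 7→Abara, Sep 8→Xiong, Sep 9→Ibarra, Sep 10→Gallo.
Total: 145 + 120 + 130 + 130 + 160 + 120 + 145 + 160 + 150 = €1260.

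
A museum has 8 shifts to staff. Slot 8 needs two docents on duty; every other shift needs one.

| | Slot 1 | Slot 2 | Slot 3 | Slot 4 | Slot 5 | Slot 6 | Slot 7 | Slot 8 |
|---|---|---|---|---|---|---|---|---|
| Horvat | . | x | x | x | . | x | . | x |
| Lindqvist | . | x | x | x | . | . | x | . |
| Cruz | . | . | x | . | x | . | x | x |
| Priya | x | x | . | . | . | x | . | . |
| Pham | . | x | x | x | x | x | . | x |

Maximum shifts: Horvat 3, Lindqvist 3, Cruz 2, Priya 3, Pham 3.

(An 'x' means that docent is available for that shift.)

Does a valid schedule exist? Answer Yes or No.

Yes

Slot 1 can only be covered by Priya, so that assignment is forced.
One valid schedule: Slot 1→Priya, Slot 2→Lindqvist, Slot 3→Lindqvist, Slot 4→Horvat, Slot 5→Cruz, Slot 6→Horvat, Slot 7→Lindqvist, Slot 8→Horvat+Cruz.
Loads: Horvat 3/3, Lindqvist 3/3, Cruz 2/2, Priya 1/3, Pham 0/3 — all within limits.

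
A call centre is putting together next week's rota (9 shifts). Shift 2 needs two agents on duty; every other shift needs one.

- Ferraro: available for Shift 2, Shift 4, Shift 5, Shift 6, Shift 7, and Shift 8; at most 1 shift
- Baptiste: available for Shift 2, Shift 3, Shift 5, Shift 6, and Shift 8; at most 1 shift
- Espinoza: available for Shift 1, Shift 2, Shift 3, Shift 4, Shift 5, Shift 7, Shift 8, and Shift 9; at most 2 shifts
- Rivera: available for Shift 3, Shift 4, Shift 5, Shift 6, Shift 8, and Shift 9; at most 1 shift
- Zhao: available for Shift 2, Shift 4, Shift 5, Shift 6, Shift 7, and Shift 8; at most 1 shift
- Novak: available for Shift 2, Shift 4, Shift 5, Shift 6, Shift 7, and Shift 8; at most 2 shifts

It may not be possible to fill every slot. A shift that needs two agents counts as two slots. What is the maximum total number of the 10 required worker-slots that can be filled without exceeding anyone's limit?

Total capacity across all agents is 1+1+2+1+1+2 = 8, and 10 slots are needed, so at most 8 can be filled.
An assignment achieving 8: Shift 1→Espinoza, Shift 2→Zhao+Novak, Shift 3→Baptiste, Shift 4→Rivera, Shift 6→Novak, Shift 7→Ferraro, Shift 9→Espinoza.
Loads: Ferraro 1/1, Baptiste 1/1, Espinoza 2/2, Rivera 1/1, Zhao 1/1, Novak 2/2.

8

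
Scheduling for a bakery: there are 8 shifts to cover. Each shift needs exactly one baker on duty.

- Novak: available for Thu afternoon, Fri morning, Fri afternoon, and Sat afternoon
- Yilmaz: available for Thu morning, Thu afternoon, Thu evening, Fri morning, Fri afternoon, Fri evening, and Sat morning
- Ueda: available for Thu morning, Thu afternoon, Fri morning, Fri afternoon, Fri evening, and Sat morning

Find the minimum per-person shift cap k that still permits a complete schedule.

3

With 3 bakers and 8 worker-slots to fill, someone must work at least ⌈8/3⌉ = 3 shifts, so k ≥ 3.
k = 3 works: Thu morning→Yilmaz, Thu afternoon→Novak, Thu evening→Yilmaz, Fri morning→Novak, Fri afternoon→Ueda, Fri evening→Yilmaz, Sat morning→Ueda, Sat afternoon→Novak.
Loads: Novak 3, Yilmaz 3, Ueda 2 — all ≤ 3.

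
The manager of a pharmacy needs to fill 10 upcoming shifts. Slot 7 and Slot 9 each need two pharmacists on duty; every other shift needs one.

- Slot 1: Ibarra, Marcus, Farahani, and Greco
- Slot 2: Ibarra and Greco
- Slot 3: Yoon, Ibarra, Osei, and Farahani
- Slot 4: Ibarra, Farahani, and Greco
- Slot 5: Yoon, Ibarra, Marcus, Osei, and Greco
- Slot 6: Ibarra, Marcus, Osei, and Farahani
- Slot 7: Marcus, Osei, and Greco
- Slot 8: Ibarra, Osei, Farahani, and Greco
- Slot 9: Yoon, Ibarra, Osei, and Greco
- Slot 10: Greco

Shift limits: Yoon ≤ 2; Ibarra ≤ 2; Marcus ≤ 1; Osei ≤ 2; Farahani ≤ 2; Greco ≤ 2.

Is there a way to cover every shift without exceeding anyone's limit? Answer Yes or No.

Total capacity is 2+2+1+2+2+2 = 11 but 12 worker-slots are needed — infeasible.

No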